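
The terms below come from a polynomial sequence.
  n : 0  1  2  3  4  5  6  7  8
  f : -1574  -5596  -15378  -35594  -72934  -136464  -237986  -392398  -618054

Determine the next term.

D1: -4022, -9782, -20216, -37340, -63530, -101522, -154412, -225656
D2: -5760, -10434, -17124, -26190, -37992, -52890, -71244
D3: -4674, -6690, -9066, -11802, -14898, -18354
D4: -2016, -2376, -2736, -3096, -3456
D5: -360, -360, -360, -360
Fifth differences constant at -360.
-3456 − 360 = -3816;  -18354 − 3816 = -22170;  -71244 − 22170 = -93414;  -225656 − 93414 = -319070;  -618054 − 319070 = -937124

-937124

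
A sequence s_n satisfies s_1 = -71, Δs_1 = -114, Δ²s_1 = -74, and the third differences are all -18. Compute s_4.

Build the table forward from the leading diagonal:
Δ³: -18, -18, -18, -18
Δ²: -74, -92, -110, -128
Δ: -114, -188, -280, -390
s: -71, -185, -373, -653

-653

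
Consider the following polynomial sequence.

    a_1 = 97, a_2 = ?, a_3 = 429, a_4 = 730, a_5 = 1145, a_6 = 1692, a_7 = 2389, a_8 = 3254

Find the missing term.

224

Using the last 6 terms:
Δ: 301, 415, 547, 697, 865
Δ²: 114, 132, 150, 168
Δ³: 18, 18, 18
Constant third difference = 18.
Extend backward: 114 − 18 = 96;  301 − 96 = 205;  429 − 205 = 224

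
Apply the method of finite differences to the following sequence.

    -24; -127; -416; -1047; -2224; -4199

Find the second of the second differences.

-342

First differences: -103, -289, -631, -1177, -1975
Second differences: -186, -342, -546, -798
Third differences: -156, -204, -252
Fourth differences: -48, -48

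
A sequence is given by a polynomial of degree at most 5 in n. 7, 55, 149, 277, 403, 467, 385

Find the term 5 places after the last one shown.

-6835

D1: 48 , 94 , 128 , 126 , 64 , -82
D2: 46 , 34 , -2 , -62 , -146
D3: -12 , -36 , -60 , -84
D4: -24 , -24 , -24
Constant fourth difference = -24, so extend:
-84 − 24 = -108;  -146 − 108 = -254;  -82 − 254 = -336;  385 − 336 = 49
-108 − 24 = -132;  -254 − 132 = -386;  -336 − 386 = -722;  49 − 722 = -673
-132 − 24 = -156;  -386 − 156 = -542;  -722 − 542 = -1264;  -673 − 1264 = -1937
-156 − 24 = -180;  -542 − 180 = -722;  -1264 − 722 = -1986;  -1937 − 1986 = -3923
-180 − 24 = -204;  -722 − 204 = -926;  -1986 − 926 = -2912;  -3923 − 2912 = -6835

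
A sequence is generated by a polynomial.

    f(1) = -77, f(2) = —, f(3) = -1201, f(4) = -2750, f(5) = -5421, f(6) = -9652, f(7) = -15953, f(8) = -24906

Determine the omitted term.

-408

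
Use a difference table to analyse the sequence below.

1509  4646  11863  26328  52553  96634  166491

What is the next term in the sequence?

D1: 3137, 7217, 14465, 26225, 44081, 69857
D2: 4080, 7248, 11760, 17856, 25776
D3: 3168, 4512, 6096, 7920
D4: 1344, 1584, 1824
D5: 240, 240
The fifth differences are constant (240).
1824 + 240 = 2064;  7920 + 2064 = 9984;  25776 + 9984 = 35760;  69857 + 35760 = 105617;  166491 + 105617 = 272108

272108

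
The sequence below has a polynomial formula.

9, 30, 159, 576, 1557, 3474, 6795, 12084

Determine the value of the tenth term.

31302

Δ: 21  129  417  981  1917  3321  5289
Δ²: 108  288  564  936  1404  1968
Δ³: 180  276  372  468  564
Δ⁴: 96  96  96  96
Constant fourth difference = 96, so extend:
564 + 96 = 660;  1968 + 660 = 2628;  5289 + 2628 = 7917;  12084 + 7917 = 20001
660 + 96 = 756;  2628 + 756 = 3384;  7917 + 3384 = 11301;  20001 + 11301 = 31302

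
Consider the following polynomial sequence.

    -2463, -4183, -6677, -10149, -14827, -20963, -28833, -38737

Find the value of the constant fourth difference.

-24

D1: -1720, -2494, -3472, -4678, -6136, -7870, -9904
D2: -774, -978, -1206, -1458, -1734, -2034
D3: -204, -228, -252, -276, -300
D4: -24, -24, -24, -24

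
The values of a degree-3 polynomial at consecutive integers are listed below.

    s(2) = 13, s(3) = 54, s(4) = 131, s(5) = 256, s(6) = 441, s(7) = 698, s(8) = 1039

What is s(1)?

-4

First differences: 41, 77, 125, 185, 257, 341
Second differences: 36, 48, 60, 72, 84
Third differences: 12, 12, 12, 12
The third differences are constant at 12.
Work back: 36 − 12 = 24;  41 − 24 = 17;  13 − 17 = -4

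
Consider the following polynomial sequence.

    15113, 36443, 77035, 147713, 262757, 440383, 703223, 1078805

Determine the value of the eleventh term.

3240803

First differences: 21330, 40592, 70678, 115044, 177626, 262840, 375582
Second differences: 19262, 30086, 44366, 62582, 85214, 112742
Third differences: 10824, 14280, 18216, 22632, 27528
Fourth differences: 3456, 3936, 4416, 4896
Fifth differences: 480, 480, 480
Fifth differences constant at 480.
4896 + 480 = 5376;  27528 + 5376 = 32904;  112742 + 32904 = 145646;  375582 + 145646 = 521228;  1078805 + 521228 = 1600033
5376 + 480 = 5856;  32904 + 5856 = 38760;  145646 + 38760 = 184406;  521228 + 184406 = 705634;  1600033 + 705634 = 2305667
5856 + 480 = 6336;  38760 + 6336 = 45096;  184406 + 45096 = 229502;  705634 + 229502 = 935136;  2305667 + 935136 = 3240803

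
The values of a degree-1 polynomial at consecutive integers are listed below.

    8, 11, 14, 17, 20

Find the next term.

23

3, 3, 3, 3
First differences constant at 3.
20 + 3 = 23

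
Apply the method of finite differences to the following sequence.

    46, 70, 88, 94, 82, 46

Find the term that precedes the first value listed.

22

D1: 24  18  6  -12  -36
D2: -6  -12  -18  -24
D3: -6  -6  -6
The third differences are constant at -6.
Work back: -6 + 6 = 0;  24 + 0 = 24;  46 − 24 = 22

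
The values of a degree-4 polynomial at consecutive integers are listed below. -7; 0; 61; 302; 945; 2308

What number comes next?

4805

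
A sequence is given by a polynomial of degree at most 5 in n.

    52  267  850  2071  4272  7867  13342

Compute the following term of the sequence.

215 , 583 , 1221 , 2201 , 3595 , 5475
368 , 638 , 980 , 1394 , 1880
270 , 342 , 414 , 486
72 , 72 , 72
Fourth differences constant at 72.
486 + 72 = 558;  1880 + 558 = 2438;  5475 + 2438 = 7913;  13342 + 7913 = 21255

21255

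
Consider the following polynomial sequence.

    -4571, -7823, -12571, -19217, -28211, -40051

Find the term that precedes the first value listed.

-2461

Δ: -3252, -4748, -6646, -8994, -11840
Δ²: -1496, -1898, -2348, -2846
Δ³: -402, -450, -498
Δ⁴: -48, -48
The fourth differences are constant at -48.
Work back: -402 + 48 = -354;  -1496 + 354 = -1142;  -3252 + 1142 = -2110;  -4571 + 2110 = -2461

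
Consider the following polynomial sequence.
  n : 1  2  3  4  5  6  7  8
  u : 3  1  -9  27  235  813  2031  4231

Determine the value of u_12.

D1: -2, -10, 36, 208, 578, 1218, 2200
D2: -8, 46, 172, 370, 640, 982
D3: 54, 126, 198, 270, 342
D4: 72, 72, 72, 72
Constant fourth difference = 72, so extend:
342 + 72 = 414;  982 + 414 = 1396;  2200 + 1396 = 3596;  4231 + 3596 = 7827
414 + 72 = 486;  1396 + 486 = 1882;  3596 + 1882 = 5478;  7827 + 5478 = 13305
486 + 72 = 558;  1882 + 558 = 2440;  5478 + 2440 = 7918;  13305 + 7918 = 21223
558 + 72 = 630;  2440 + 630 = 3070;  7918 + 3070 = 10988;  21223 + 10988 = 32211

32211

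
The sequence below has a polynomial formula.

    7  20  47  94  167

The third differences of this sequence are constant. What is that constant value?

6

D1: 13, 27, 47, 73
D2: 14, 20, 26
D3: 6, 6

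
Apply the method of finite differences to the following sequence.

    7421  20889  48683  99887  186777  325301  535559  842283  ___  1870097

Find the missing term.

1275317

Using the first 8 terms:
D1: 13468, 27794, 51204, 86890, 138524, 210258, 306724
D2: 14326, 23410, 35686, 51634, 71734, 96466
D3: 9084, 12276, 15948, 20100, 24732
D4: 3192, 3672, 4152, 4632
D5: 480, 480, 480
Constant fifth difference = 480.
Extend forward: 4632 + 480 = 5112;  24732 + 5112 = 29844;  96466 + 29844 = 126310;  306724 + 126310 = 433034;  842283 + 433034 = 1275317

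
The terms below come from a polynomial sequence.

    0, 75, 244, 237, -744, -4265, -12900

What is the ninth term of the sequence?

-62288

First differences: 75  169  -7  -981  -3521  -8635
Second differences: 94  -176  -974  -2540  -5114
Third differences: -270  -798  -1566  -2574
Fourth differences: -528  -768  -1008
Fifth differences: -240  -240
The fifth differences are constant (-240).
-1008 − 240 = -1248;  -2574 − 1248 = -3822;  -5114 − 3822 = -8936;  -8635 − 8936 = -17571;  -12900 − 17571 = -30471
-1248 − 240 = -1488;  -3822 − 1488 = -5310;  -8936 − 5310 = -14246;  -17571 − 14246 = -31817;  -30471 − 31817 = -62288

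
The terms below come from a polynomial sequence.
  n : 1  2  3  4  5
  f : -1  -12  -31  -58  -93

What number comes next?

-136

D1: -11, -19, -27, -35
D2: -8, -8, -8
Second differences constant at -8.
-35 − 8 = -43;  -93 − 43 = -136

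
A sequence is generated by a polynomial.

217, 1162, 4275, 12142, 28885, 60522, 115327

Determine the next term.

204190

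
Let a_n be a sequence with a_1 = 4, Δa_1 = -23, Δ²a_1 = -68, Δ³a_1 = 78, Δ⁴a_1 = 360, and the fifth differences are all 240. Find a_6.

2029

Build the table forward from the leading diagonal:
D5: 240  240  240  240  240  240
D4: 360  600  840  1080  1320  1560
D3: 78  438  1038  1878  2958  4278
D2: -68  10  448  1486  3364  6322
D1: -23  -91  -81  367  1853  5217
a: 4  -19  -110  -191  176  2029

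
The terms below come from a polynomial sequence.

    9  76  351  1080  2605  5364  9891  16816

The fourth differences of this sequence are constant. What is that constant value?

D1: 67, 275, 729, 1525, 2759, 4527, 6925
D2: 208, 454, 796, 1234, 1768, 2398
D3: 246, 342, 438, 534, 630
D4: 96, 96, 96, 96

96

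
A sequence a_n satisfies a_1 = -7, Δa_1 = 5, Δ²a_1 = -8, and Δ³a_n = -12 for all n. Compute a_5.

Build the table forward from the leading diagonal:
Δ³: -12  -12  -12  -12  -12
Δ²: -8  -20  -32  -44  -56
Δ: 5  -3  -23  -55  -99
a: -7  -2  -5  -28  -83

-83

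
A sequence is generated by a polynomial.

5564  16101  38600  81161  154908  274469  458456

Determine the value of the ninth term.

10537, 22499, 42561, 73747, 119561, 183987
11962, 20062, 31186, 45814, 64426
8100, 11124, 14628, 18612
3024, 3504, 3984
480, 480
Constant fifth difference = 480, so extend:
3984 + 480 = 4464;  18612 + 4464 = 23076;  64426 + 23076 = 87502;  183987 + 87502 = 271489;  458456 + 271489 = 729945
4464 + 480 = 4944;  23076 + 4944 = 28020;  87502 + 28020 = 115522;  271489 + 115522 = 387011;  729945 + 387011 = 1116956

1116956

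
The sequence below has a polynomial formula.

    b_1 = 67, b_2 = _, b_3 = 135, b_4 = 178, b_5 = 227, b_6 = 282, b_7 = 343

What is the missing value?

98

Using the last 5 terms:
Δ: 43, 49, 55, 61
Δ²: 6, 6, 6
Constant second difference = 6.
Extend backward: 43 − 6 = 37;  135 − 37 = 98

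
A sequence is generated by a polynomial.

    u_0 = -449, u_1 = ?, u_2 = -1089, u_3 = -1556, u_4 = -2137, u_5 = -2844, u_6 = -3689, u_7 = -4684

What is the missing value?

-724

Using the last 6 terms:
Δ: -467, -581, -707, -845, -995
Δ²: -114, -126, -138, -150
Δ³: -12, -12, -12
Constant third difference = -12.
Extend backward: -114 + 12 = -102;  -467 + 102 = -365;  -1089 + 365 = -724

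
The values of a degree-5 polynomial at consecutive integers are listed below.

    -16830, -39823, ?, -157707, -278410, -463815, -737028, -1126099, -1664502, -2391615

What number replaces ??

Using the last 7 terms:
D1: -120703, -185405, -273213, -389071, -538403, -727113
D2: -64702, -87808, -115858, -149332, -188710
D3: -23106, -28050, -33474, -39378
D4: -4944, -5424, -5904
D5: -480, -480
Constant fifth difference = -480.
Extend backward: -4944 + 480 = -4464;  -23106 + 4464 = -18642;  -64702 + 18642 = -46060;  -120703 + 46060 = -74643;  -157707 + 74643 = -83064

-83064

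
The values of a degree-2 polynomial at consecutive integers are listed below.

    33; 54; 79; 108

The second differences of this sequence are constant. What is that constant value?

4

Δ: 21, 25, 29
Δ²: 4, 4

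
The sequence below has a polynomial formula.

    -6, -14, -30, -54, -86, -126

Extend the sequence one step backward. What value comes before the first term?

-6

Δ: -8  -16  -24  -32  -40
Δ²: -8  -8  -8  -8
The second differences are constant at -8.
Work back: -8 + 8 = 0;  -6 + 0 = -6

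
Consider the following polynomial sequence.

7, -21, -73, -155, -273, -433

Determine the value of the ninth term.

First differences: -28, -52, -82, -118, -160
Second differences: -24, -30, -36, -42
Third differences: -6, -6, -6
The third differences are constant (-6).
-42 − 6 = -48;  -160 − 48 = -208;  -433 − 208 = -641
-48 − 6 = -54;  -208 − 54 = -262;  -641 − 262 = -903
-54 − 6 = -60;  -262 − 60 = -322;  -903 − 322 = -1225

-1225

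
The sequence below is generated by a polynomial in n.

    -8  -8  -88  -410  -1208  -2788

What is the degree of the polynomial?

Δ: 0, -80, -322, -798, -1580
Δ²: -80, -242, -476, -782
Δ³: -162, -234, -306
Δ⁴: -72, -72
The fourth differences are constant, so the polynomial has degree 4.

4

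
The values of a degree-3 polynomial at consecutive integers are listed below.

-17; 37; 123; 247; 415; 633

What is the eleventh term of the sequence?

2683

D1: 54 , 86 , 124 , 168 , 218
D2: 32 , 38 , 44 , 50
D3: 6 , 6 , 6
The third differences are constant (6).
50 + 6 = 56;  218 + 56 = 274;  633 + 274 = 907
56 + 6 = 62;  274 + 62 = 336;  907 + 336 = 1243
62 + 6 = 68;  336 + 68 = 404;  1243 + 404 = 1647
68 + 6 = 74;  404 + 74 = 478;  1647 + 478 = 2125
74 + 6 = 80;  478 + 80 = 558;  2125 + 558 = 2683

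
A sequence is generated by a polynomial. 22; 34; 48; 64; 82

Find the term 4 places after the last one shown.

174

Δ: 12 , 14 , 16 , 18
Δ²: 2 , 2 , 2
Constant second difference = 2, so extend:
18 + 2 = 20;  82 + 20 = 102
20 + 2 = 22;  102 + 22 = 124
22 + 2 = 24;  124 + 24 = 148
24 + 2 = 26;  148 + 26 = 174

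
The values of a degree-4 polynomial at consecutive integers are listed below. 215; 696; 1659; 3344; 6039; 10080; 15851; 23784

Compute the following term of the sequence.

34359

481 , 963 , 1685 , 2695 , 4041 , 5771 , 7933
482 , 722 , 1010 , 1346 , 1730 , 2162
240 , 288 , 336 , 384 , 432
48 , 48 , 48 , 48
Fourth differences constant at 48.
432 + 48 = 480;  2162 + 480 = 2642;  7933 + 2642 = 10575;  23784 + 10575 = 34359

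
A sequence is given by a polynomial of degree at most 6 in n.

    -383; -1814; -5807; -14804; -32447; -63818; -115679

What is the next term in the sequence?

First differences: -1431, -3993, -8997, -17643, -31371, -51861
Second differences: -2562, -5004, -8646, -13728, -20490
Third differences: -2442, -3642, -5082, -6762
Fourth differences: -1200, -1440, -1680
Fifth differences: -240, -240
The fifth differences are constant (-240).
-1680 − 240 = -1920;  -6762 − 1920 = -8682;  -20490 − 8682 = -29172;  -51861 − 29172 = -81033;  -115679 − 81033 = -196712

-196712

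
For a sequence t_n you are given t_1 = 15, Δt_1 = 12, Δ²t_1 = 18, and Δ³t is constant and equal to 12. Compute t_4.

Build the table forward from the leading diagonal:
Third differences: 12, 12, 12, 12
Second differences: 18, 30, 42, 54
First differences: 12, 30, 60, 102
t: 15, 27, 57, 117

117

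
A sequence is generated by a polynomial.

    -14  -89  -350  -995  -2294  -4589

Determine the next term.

-8294

D1: -75, -261, -645, -1299, -2295
D2: -186, -384, -654, -996
D3: -198, -270, -342
D4: -72, -72
The fourth differences are constant (-72).
-342 − 72 = -414;  -996 − 414 = -1410;  -2295 − 1410 = -3705;  -4589 − 3705 = -8294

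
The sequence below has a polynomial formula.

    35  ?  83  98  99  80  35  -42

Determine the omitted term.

60

Using the last 6 terms:
D1: 15, 1, -19, -45, -77
D2: -14, -20, -26, -32
D3: -6, -6, -6
Constant third difference = -6.
Extend backward: -14 + 6 = -8;  15 + 8 = 23;  83 − 23 = 60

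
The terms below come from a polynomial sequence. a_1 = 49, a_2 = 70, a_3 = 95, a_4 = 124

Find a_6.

D1: 21, 25, 29
D2: 4, 4
The second differences are constant (4).
29 + 4 = 33;  124 + 33 = 157
33 + 4 = 37;  157 + 37 = 194

194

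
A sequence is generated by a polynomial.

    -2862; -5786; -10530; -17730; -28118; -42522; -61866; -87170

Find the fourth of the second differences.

-4016

Δ: -2924, -4744, -7200, -10388, -14404, -19344, -25304
Δ²: -1820, -2456, -3188, -4016, -4940, -5960
Δ³: -636, -732, -828, -924, -1020
Δ⁴: -96, -96, -96, -96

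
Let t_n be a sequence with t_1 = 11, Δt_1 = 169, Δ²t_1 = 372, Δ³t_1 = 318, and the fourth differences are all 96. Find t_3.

Build the table forward from the leading diagonal:
Δ⁴: 96  96  96
Δ³: 318  414  510
Δ²: 372  690  1104
Δ: 169  541  1231
t: 11  180  721

721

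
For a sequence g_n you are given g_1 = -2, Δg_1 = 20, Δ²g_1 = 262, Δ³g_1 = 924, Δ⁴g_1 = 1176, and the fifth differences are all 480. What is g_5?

6522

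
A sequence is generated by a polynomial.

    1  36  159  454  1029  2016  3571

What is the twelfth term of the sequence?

27006

D1: 35, 123, 295, 575, 987, 1555
D2: 88, 172, 280, 412, 568
D3: 84, 108, 132, 156
D4: 24, 24, 24
The fourth differences are constant (24).
156 + 24 = 180;  568 + 180 = 748;  1555 + 748 = 2303;  3571 + 2303 = 5874
180 + 24 = 204;  748 + 204 = 952;  2303 + 952 = 3255;  5874 + 3255 = 9129
204 + 24 = 228;  952 + 228 = 1180;  3255 + 1180 = 4435;  9129 + 4435 = 13564
228 + 24 = 252;  1180 + 252 = 1432;  4435 + 1432 = 5867;  13564 + 5867 = 19431
252 + 24 = 276;  1432 + 276 = 1708;  5867 + 1708 = 7575;  19431 + 7575 = 27006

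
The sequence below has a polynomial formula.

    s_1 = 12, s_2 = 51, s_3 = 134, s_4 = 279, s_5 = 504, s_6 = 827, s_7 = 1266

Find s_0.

-1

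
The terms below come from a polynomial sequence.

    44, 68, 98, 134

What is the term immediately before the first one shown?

Δ: 24  30  36
Δ²: 6  6
The second differences are constant at 6.
Work back: 24 − 6 = 18;  44 − 18 = 26

26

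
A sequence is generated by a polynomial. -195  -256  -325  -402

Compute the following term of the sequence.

-487

First differences: -61, -69, -77
Second differences: -8, -8
The second differences are constant (-8).
-77 − 8 = -85;  -402 − 85 = -487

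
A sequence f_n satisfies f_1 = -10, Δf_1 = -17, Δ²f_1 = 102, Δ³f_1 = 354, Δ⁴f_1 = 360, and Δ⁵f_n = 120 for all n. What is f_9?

Build the table forward from the leading diagonal:
Δ⁵: 120  120  120  120  120  120  120  120  120
Δ⁴: 360  480  600  720  840  960  1080  1200  1320
Δ³: 354  714  1194  1794  2514  3354  4314  5394  6594
Δ²: 102  456  1170  2364  4158  6672  10026  14340  19734
Δ: -17  85  541  1711  4075  8233  14905  24931  39271
f: -10  -27  58  599  2310  6385  14618  29523  54454

54454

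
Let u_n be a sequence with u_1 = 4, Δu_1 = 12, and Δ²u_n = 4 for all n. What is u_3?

32

Build the table forward from the leading diagonal:
D2: 4, 4, 4
D1: 12, 16, 20
u: 4, 16, 32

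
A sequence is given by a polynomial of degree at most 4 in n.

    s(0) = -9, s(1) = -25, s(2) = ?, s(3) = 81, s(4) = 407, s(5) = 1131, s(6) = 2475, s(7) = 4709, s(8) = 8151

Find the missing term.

-21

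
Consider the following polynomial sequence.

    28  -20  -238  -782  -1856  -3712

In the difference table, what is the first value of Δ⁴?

-48

D1: -48, -218, -544, -1074, -1856
D2: -170, -326, -530, -782
D3: -156, -204, -252
D4: -48, -48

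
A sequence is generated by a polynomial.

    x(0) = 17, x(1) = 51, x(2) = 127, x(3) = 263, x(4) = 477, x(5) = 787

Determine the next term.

First differences: 34, 76, 136, 214, 310
Second differences: 42, 60, 78, 96
Third differences: 18, 18, 18
The third differences are constant (18).
96 + 18 = 114;  310 + 114 = 424;  787 + 424 = 1211

1211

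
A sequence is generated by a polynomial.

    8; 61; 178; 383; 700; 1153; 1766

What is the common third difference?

24

D1: 53, 117, 205, 317, 453, 613
D2: 64, 88, 112, 136, 160
D3: 24, 24, 24, 24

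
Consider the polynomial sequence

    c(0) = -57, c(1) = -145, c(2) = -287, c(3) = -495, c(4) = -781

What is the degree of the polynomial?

3

Δ: -88, -142, -208, -286
Δ²: -54, -66, -78
Δ³: -12, -12
The third differences are constant, so the polynomial has degree 3.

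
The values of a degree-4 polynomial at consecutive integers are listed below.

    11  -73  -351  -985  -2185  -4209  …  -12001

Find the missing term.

Using the first 6 terms:
Δ: -84  -278  -634  -1200  -2024
Δ²: -194  -356  -566  -824
Δ³: -162  -210  -258
Δ⁴: -48  -48
Constant fourth difference = -48.
Extend forward: -258 − 48 = -306;  -824 − 306 = -1130;  -2024 − 1130 = -3154;  -4209 − 3154 = -7363

-7363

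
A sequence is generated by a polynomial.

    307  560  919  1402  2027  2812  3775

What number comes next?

First differences: 253, 359, 483, 625, 785, 963
Second differences: 106, 124, 142, 160, 178
Third differences: 18, 18, 18, 18
The third differences are constant (18).
178 + 18 = 196;  963 + 196 = 1159;  3775 + 1159 = 4934

4934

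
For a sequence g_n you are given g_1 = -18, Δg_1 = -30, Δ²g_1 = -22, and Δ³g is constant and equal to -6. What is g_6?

-448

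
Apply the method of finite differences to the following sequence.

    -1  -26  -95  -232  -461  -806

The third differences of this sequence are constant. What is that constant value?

Δ: -25, -69, -137, -229, -345
Δ²: -44, -68, -92, -116
Δ³: -24, -24, -24

-24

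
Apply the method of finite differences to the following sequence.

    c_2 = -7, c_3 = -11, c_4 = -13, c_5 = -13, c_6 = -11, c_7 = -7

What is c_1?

Δ: -4  -2  0  2  4
Δ²: 2  2  2  2
The second differences are constant at 2.
Work back: -4 − 2 = -6;  -7 + 6 = -1

-1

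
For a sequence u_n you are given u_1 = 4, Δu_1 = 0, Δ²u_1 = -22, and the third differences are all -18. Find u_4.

-80

Build the table forward from the leading diagonal:
Δ³: -18  -18  -18  -18
Δ²: -22  -40  -58  -76
Δ: 0  -22  -62  -120
u: 4  4  -18  -80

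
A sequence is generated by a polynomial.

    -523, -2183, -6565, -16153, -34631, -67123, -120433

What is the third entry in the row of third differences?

D1: -1660, -4382, -9588, -18478, -32492, -53310
D2: -2722, -5206, -8890, -14014, -20818
D3: -2484, -3684, -5124, -6804
D4: -1200, -1440, -1680
D5: -240, -240

-5124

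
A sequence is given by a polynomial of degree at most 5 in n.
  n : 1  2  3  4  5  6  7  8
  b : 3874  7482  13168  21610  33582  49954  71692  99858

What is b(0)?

1762

3608  5686  8442  11972  16372  21738  28166
2078  2756  3530  4400  5366  6428
678  774  870  966  1062
96  96  96  96
The fourth differences are constant at 96.
Work back: 678 − 96 = 582;  2078 − 582 = 1496;  3608 − 1496 = 2112;  3874 − 2112 = 1762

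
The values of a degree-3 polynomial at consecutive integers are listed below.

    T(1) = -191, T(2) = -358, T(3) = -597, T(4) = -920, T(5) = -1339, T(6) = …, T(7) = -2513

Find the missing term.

-1866

Using the first 5 terms:
-167, -239, -323, -419
-72, -84, -96
-12, -12
Constant third difference = -12.
Extend forward: -96 − 12 = -108;  -419 − 108 = -527;  -1339 − 527 = -1866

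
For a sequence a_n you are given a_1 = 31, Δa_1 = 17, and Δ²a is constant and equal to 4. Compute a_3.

69

Build the table forward from the leading diagonal:
Second differences: 4, 4, 4
First differences: 17, 21, 25
a: 31, 48, 69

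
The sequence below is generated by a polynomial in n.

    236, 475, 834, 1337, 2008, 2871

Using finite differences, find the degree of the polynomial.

First differences: 239, 359, 503, 671, 863
Second differences: 120, 144, 168, 192
Third differences: 24, 24, 24
The third differences are constant, so the polynomial has degree 3.

3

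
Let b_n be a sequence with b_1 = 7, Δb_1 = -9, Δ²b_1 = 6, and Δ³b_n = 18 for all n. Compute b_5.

79

Build the table forward from the leading diagonal:
Third differences: 18, 18, 18, 18, 18
Second differences: 6, 24, 42, 60, 78
First differences: -9, -3, 21, 63, 123
b: 7, -2, -5, 16, 79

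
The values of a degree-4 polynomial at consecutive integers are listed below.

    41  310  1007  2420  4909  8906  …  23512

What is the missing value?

Using the first 6 terms:
D1: 269  697  1413  2489  3997
D2: 428  716  1076  1508
D3: 288  360  432
D4: 72  72
Constant fourth difference = 72.
Extend forward: 432 + 72 = 504;  1508 + 504 = 2012;  3997 + 2012 = 6009;  8906 + 6009 = 14915

14915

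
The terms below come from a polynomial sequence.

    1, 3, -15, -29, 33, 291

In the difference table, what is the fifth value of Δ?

258

D1: 2, -18, -14, 62, 258
D2: -20, 4, 76, 196
D3: 24, 72, 120
D4: 48, 48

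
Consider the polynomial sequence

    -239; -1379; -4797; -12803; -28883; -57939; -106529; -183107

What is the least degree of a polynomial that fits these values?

Δ: -1140, -3418, -8006, -16080, -29056, -48590, -76578
Δ²: -2278, -4588, -8074, -12976, -19534, -27988
Δ³: -2310, -3486, -4902, -6558, -8454
Δ⁴: -1176, -1416, -1656, -1896
Δ⁵: -240, -240, -240
The fifth differences are constant, so the polynomial has degree 5.

5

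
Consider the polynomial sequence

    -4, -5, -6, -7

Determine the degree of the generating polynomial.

1

-1, -1, -1
The first differences are constant, so the polynomial has degree 1.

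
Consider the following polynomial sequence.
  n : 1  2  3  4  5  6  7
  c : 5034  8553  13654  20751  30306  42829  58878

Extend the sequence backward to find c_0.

2731

D1: 3519  5101  7097  9555  12523  16049
D2: 1582  1996  2458  2968  3526
D3: 414  462  510  558
D4: 48  48  48
The fourth differences are constant at 48.
Work back: 414 − 48 = 366;  1582 − 366 = 1216;  3519 − 1216 = 2303;  5034 − 2303 = 2731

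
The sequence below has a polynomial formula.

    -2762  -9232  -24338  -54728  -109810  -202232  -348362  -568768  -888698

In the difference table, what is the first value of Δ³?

-6648

First differences: -6470, -15106, -30390, -55082, -92422, -146130, -220406, -319930
Second differences: -8636, -15284, -24692, -37340, -53708, -74276, -99524
Third differences: -6648, -9408, -12648, -16368, -20568, -25248
Fourth differences: -2760, -3240, -3720, -4200, -4680
Fifth differences: -480, -480, -480, -480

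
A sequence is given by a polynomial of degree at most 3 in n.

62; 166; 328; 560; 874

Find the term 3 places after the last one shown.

D1: 104, 162, 232, 314
D2: 58, 70, 82
D3: 12, 12
The third differences are constant (12).
82 + 12 = 94;  314 + 94 = 408;  874 + 408 = 1282
94 + 12 = 106;  408 + 106 = 514;  1282 + 514 = 1796
106 + 12 = 118;  514 + 118 = 632;  1796 + 632 = 2428

2428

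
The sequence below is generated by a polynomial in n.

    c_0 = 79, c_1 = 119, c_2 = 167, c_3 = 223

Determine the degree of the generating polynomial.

2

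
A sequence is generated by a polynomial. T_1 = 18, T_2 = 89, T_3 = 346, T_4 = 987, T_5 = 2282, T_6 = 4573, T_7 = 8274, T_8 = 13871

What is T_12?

67459

Δ: 71, 257, 641, 1295, 2291, 3701, 5597
Δ²: 186, 384, 654, 996, 1410, 1896
Δ³: 198, 270, 342, 414, 486
Δ⁴: 72, 72, 72, 72
The fourth differences are constant (72).
486 + 72 = 558;  1896 + 558 = 2454;  5597 + 2454 = 8051;  13871 + 8051 = 21922
558 + 72 = 630;  2454 + 630 = 3084;  8051 + 3084 = 11135;  21922 + 11135 = 33057
630 + 72 = 702;  3084 + 702 = 3786;  11135 + 3786 = 14921;  33057 + 14921 = 47978
702 + 72 = 774;  3786 + 774 = 4560;  14921 + 4560 = 19481;  47978 + 19481 = 67459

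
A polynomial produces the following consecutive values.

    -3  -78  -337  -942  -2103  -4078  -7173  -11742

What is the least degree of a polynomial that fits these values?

4

D1: -75, -259, -605, -1161, -1975, -3095, -4569
D2: -184, -346, -556, -814, -1120, -1474
D3: -162, -210, -258, -306, -354
D4: -48, -48, -48, -48
The fourth differences are constant, so the polynomial has degree 4.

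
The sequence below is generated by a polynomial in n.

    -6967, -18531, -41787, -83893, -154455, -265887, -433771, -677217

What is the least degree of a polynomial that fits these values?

5

First differences: -11564, -23256, -42106, -70562, -111432, -167884, -243446
Second differences: -11692, -18850, -28456, -40870, -56452, -75562
Third differences: -7158, -9606, -12414, -15582, -19110
Fourth differences: -2448, -2808, -3168, -3528
Fifth differences: -360, -360, -360
The fifth differences are constant, so the polynomial has degree 5.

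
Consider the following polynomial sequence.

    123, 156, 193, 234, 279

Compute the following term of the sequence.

328

D1: 33  37  41  45
D2: 4  4  4
Second differences constant at 4.
45 + 4 = 49;  279 + 49 = 328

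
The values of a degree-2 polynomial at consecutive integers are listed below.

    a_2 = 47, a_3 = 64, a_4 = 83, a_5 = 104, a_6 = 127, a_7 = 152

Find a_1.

32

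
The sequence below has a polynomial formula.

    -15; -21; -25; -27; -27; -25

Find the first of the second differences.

2

First differences: -6, -4, -2, 0, 2
Second differences: 2, 2, 2, 2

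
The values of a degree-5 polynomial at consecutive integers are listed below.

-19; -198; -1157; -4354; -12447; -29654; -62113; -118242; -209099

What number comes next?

-348742

Δ: -179 , -959 , -3197 , -8093 , -17207 , -32459 , -56129 , -90857
Δ²: -780 , -2238 , -4896 , -9114 , -15252 , -23670 , -34728
Δ³: -1458 , -2658 , -4218 , -6138 , -8418 , -11058
Δ⁴: -1200 , -1560 , -1920 , -2280 , -2640
Δ⁵: -360 , -360 , -360 , -360
The fifth differences are constant (-360).
-2640 − 360 = -3000;  -11058 − 3000 = -14058;  -34728 − 14058 = -48786;  -90857 − 48786 = -139643;  -209099 − 139643 = -348742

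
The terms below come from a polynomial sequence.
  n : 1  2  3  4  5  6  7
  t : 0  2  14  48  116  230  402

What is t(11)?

Δ: 2  12  34  68  114  172
Δ²: 10  22  34  46  58
Δ³: 12  12  12  12
Third differences constant at 12.
58 + 12 = 70;  172 + 70 = 242;  402 + 242 = 644
70 + 12 = 82;  242 + 82 = 324;  644 + 324 = 968
82 + 12 = 94;  324 + 94 = 418;  968 + 418 = 1386
94 + 12 = 106;  418 + 106 = 524;  1386 + 524 = 1910

1910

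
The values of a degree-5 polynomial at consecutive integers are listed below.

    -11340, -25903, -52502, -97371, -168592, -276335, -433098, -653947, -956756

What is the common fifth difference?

-240

First differences: -14563, -26599, -44869, -71221, -107743, -156763, -220849, -302809
Second differences: -12036, -18270, -26352, -36522, -49020, -64086, -81960
Third differences: -6234, -8082, -10170, -12498, -15066, -17874
Fourth differences: -1848, -2088, -2328, -2568, -2808
Fifth differences: -240, -240, -240, -240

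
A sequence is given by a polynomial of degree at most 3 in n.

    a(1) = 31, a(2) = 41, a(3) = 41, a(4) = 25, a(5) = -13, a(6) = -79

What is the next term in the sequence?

-179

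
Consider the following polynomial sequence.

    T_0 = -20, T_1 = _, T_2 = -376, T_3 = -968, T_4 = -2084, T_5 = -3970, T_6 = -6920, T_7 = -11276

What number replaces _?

-110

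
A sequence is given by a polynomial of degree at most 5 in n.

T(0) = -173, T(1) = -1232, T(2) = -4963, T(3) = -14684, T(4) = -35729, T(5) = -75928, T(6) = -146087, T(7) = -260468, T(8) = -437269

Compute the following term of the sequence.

-699104

Δ: -1059  -3731  -9721  -21045  -40199  -70159  -114381  -176801
Δ²: -2672  -5990  -11324  -19154  -29960  -44222  -62420
Δ³: -3318  -5334  -7830  -10806  -14262  -18198
Δ⁴: -2016  -2496  -2976  -3456  -3936
Δ⁵: -480  -480  -480  -480
Constant fifth difference = -480, so extend:
-3936 − 480 = -4416;  -18198 − 4416 = -22614;  -62420 − 22614 = -85034;  -176801 − 85034 = -261835;  -437269 − 261835 = -699104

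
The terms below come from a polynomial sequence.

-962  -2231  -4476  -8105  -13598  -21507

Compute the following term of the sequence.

-32456

Δ: -1269, -2245, -3629, -5493, -7909
Δ²: -976, -1384, -1864, -2416
Δ³: -408, -480, -552
Δ⁴: -72, -72
The fourth differences are constant (-72).
-552 − 72 = -624;  -2416 − 624 = -3040;  -7909 − 3040 = -10949;  -21507 − 10949 = -32456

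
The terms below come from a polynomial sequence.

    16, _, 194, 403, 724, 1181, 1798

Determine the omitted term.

73

Using the last 5 terms:
D1: 209, 321, 457, 617
D2: 112, 136, 160
D3: 24, 24
Constant third difference = 24.
Extend backward: 112 − 24 = 88;  209 − 88 = 121;  194 − 121 = 73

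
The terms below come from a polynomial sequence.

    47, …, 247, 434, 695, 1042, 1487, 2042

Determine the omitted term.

Using the last 6 terms:
187  261  347  445  555
74  86  98  110
12  12  12
Constant third difference = 12.
Extend backward: 74 − 12 = 62;  187 − 62 = 125;  247 − 125 = 122

122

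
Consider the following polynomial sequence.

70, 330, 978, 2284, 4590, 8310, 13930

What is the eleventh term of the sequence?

67650

Δ: 260, 648, 1306, 2306, 3720, 5620
Δ²: 388, 658, 1000, 1414, 1900
Δ³: 270, 342, 414, 486
Δ⁴: 72, 72, 72
Constant fourth difference = 72, so extend:
486 + 72 = 558;  1900 + 558 = 2458;  5620 + 2458 = 8078;  13930 + 8078 = 22008
558 + 72 = 630;  2458 + 630 = 3088;  8078 + 3088 = 11166;  22008 + 11166 = 33174
630 + 72 = 702;  3088 + 702 = 3790;  11166 + 3790 = 14956;  33174 + 14956 = 48130
702 + 72 = 774;  3790 + 774 = 4564;  14956 + 4564 = 19520;  48130 + 19520 = 67650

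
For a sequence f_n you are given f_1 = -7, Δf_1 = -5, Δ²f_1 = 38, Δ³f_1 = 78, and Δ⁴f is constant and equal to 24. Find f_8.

Build the table forward from the leading diagonal:
Fourth differences: 24  24  24  24  24  24  24  24
Third differences: 78  102  126  150  174  198  222  246
Second differences: 38  116  218  344  494  668  866  1088
First differences: -5  33  149  367  711  1205  1873  2739
f: -7  -12  21  170  537  1248  2453  4326

4326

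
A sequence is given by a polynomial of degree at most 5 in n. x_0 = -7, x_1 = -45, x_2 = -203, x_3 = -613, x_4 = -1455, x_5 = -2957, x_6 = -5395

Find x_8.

-14423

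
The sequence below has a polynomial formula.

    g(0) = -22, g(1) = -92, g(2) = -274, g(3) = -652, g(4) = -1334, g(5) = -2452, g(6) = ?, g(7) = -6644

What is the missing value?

-4162

Using the first 6 terms:
-70, -182, -378, -682, -1118
-112, -196, -304, -436
-84, -108, -132
-24, -24
Constant fourth difference = -24.
Extend forward: -132 − 24 = -156;  -436 − 156 = -592;  -1118 − 592 = -1710;  -2452 − 1710 = -4162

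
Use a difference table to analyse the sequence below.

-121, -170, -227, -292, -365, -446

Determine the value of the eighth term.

-632

-49, -57, -65, -73, -81
-8, -8, -8, -8
Second differences constant at -8.
-81 − 8 = -89;  -446 − 89 = -535
-89 − 8 = -97;  -535 − 97 = -632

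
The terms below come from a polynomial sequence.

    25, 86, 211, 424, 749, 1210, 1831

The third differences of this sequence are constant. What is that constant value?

Δ: 61, 125, 213, 325, 461, 621
Δ²: 64, 88, 112, 136, 160
Δ³: 24, 24, 24, 24

24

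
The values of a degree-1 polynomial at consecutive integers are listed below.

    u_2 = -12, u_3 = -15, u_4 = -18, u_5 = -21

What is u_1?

-9

First differences: -3, -3, -3
The first differences are constant at -3.
Work back: -12 + 3 = -9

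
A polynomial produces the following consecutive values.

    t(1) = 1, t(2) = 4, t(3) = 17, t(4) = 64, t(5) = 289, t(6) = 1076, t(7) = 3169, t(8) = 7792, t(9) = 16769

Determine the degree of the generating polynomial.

D1: 3, 13, 47, 225, 787, 2093, 4623, 8977
D2: 10, 34, 178, 562, 1306, 2530, 4354
D3: 24, 144, 384, 744, 1224, 1824
D4: 120, 240, 360, 480, 600
D5: 120, 120, 120, 120
The fifth differences are constant, so the polynomial has degree 5.

5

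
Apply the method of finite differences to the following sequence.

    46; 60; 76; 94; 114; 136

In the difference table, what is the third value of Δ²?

2

D1: 14, 16, 18, 20, 22
D2: 2, 2, 2, 2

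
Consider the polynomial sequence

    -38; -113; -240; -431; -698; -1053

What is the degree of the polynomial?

First differences: -75, -127, -191, -267, -355
Second differences: -52, -64, -76, -88
Third differences: -12, -12, -12
The third differences are constant, so the polynomial has degree 3.

3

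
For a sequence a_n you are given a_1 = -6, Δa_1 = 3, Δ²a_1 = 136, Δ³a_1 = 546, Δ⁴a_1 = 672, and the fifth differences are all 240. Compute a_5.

3678

Build the table forward from the leading diagonal:
Δ⁵: 240  240  240  240  240
Δ⁴: 672  912  1152  1392  1632
Δ³: 546  1218  2130  3282  4674
Δ²: 136  682  1900  4030  7312
Δ: 3  139  821  2721  6751
a: -6  -3  136  957  3678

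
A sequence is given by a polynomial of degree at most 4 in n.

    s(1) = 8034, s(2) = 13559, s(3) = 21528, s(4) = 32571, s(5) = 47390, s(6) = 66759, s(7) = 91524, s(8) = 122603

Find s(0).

4395

First differences: 5525  7969  11043  14819  19369  24765  31079
Second differences: 2444  3074  3776  4550  5396  6314
Third differences: 630  702  774  846  918
Fourth differences: 72  72  72  72
The fourth differences are constant at 72.
Work back: 630 − 72 = 558;  2444 − 558 = 1886;  5525 − 1886 = 3639;  8034 − 3639 = 4395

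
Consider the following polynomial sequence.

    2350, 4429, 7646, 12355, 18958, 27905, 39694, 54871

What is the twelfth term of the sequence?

2079, 3217, 4709, 6603, 8947, 11789, 15177
1138, 1492, 1894, 2344, 2842, 3388
354, 402, 450, 498, 546
48, 48, 48, 48
Fourth differences constant at 48.
546 + 48 = 594;  3388 + 594 = 3982;  15177 + 3982 = 19159;  54871 + 19159 = 74030
594 + 48 = 642;  3982 + 642 = 4624;  19159 + 4624 = 23783;  74030 + 23783 = 97813
642 + 48 = 690;  4624 + 690 = 5314;  23783 + 5314 = 29097;  97813 + 29097 = 126910
690 + 48 = 738;  5314 + 738 = 6052;  29097 + 6052 = 35149;  126910 + 35149 = 162059

162059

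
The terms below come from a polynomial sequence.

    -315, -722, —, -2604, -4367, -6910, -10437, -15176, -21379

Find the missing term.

Using the last 6 terms:
First differences: -1763, -2543, -3527, -4739, -6203
Second differences: -780, -984, -1212, -1464
Third differences: -204, -228, -252
Fourth differences: -24, -24
Constant fourth difference = -24.
Extend backward: -204 + 24 = -180;  -780 + 180 = -600;  -1763 + 600 = -1163;  -2604 + 1163 = -1441

-1441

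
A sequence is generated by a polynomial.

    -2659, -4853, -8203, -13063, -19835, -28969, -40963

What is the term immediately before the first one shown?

-1315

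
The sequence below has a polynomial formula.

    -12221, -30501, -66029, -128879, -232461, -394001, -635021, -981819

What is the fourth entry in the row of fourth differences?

-4776

D1: -18280, -35528, -62850, -103582, -161540, -241020, -346798
D2: -17248, -27322, -40732, -57958, -79480, -105778
D3: -10074, -13410, -17226, -21522, -26298
D4: -3336, -3816, -4296, -4776
D5: -480, -480, -480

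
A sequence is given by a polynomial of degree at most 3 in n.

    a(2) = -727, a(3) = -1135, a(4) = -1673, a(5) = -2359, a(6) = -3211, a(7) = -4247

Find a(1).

-431

First differences: -408, -538, -686, -852, -1036
Second differences: -130, -148, -166, -184
Third differences: -18, -18, -18
The third differences are constant at -18.
Work back: -130 + 18 = -112;  -408 + 112 = -296;  -727 + 296 = -431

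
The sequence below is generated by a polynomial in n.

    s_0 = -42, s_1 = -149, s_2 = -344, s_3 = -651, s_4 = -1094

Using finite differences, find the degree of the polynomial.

D1: -107, -195, -307, -443
D2: -88, -112, -136
D3: -24, -24
The third differences are constant, so the polynomial has degree 3.

3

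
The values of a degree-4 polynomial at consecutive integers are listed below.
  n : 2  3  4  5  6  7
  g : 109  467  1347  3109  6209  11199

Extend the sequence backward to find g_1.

First differences: 358  880  1762  3100  4990
Second differences: 522  882  1338  1890
Third differences: 360  456  552
Fourth differences: 96  96
The fourth differences are constant at 96.
Work back: 360 − 96 = 264;  522 − 264 = 258;  358 − 258 = 100;  109 − 100 = 9

9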